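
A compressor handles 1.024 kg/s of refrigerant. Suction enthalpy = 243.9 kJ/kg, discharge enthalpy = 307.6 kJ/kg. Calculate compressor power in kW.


dh = 307.6 - 243.9 = 63.7 kJ/kg
W = m_dot * dh = 1.024 * 63.7 = 65.23 kW

65.23


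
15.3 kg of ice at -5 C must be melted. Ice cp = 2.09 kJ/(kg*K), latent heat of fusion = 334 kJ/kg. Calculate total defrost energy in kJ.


Sensible heat = cp * dT = 2.09 * 5 = 10.45 kJ/kg
Total per kg = 10.45 + 334 = 344.45 kJ/kg
Q = m * total = 15.3 * 344.45
Q = 5270.1 kJ

5270.1


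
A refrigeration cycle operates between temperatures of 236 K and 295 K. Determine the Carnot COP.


dT = 295 - 236 = 59 K
COP_carnot = T_cold / dT = 236 / 59
COP_carnot = 4.0

4.0


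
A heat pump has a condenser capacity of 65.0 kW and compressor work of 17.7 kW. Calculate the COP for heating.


COP_hp = Q_cond / W
COP_hp = 65.0 / 17.7
COP_hp = 3.672

3.672


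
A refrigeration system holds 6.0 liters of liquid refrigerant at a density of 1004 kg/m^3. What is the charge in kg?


Charge = V * rho / 1000
Charge = 6.0 * 1004 / 1000
Charge = 6.02 kg

6.02


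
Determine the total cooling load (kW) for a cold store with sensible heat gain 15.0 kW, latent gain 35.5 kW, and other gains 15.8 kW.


Q_total = Q_s + Q_l + Q_misc
Q_total = 15.0 + 35.5 + 15.8
Q_total = 66.3 kW

66.3


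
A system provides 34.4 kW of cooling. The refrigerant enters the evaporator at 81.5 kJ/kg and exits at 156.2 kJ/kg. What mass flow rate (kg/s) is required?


dh = 156.2 - 81.5 = 74.7 kJ/kg
m_dot = Q / dh = 34.4 / 74.7 = 0.4605 kg/s

0.4605


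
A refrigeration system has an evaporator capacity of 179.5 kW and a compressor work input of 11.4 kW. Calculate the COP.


COP = Q_evap / W
COP = 179.5 / 11.4
COP = 15.746

15.746


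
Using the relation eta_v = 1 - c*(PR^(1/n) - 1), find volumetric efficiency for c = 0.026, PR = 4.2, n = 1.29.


PR^(1/n) = 4.2^(1/1.29) = 3.04185834
eta_v = 1 - 0.026 * (3.04185834 - 1)
eta_v = 0.9469

0.9469


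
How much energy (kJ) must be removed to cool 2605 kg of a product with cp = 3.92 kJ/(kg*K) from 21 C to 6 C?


dT = 21 - (6) = 15 K
Q = m * cp * dT = 2605 * 3.92 * 15
Q = 153174 kJ

153174


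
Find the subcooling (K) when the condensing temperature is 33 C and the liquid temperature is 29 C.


Subcooling = T_cond - T_liquid
Subcooling = 33 - 29
Subcooling = 4 K

4


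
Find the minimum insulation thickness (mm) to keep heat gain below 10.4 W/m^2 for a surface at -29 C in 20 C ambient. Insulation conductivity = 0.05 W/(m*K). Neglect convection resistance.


dT = 20 - (-29) = 49 K
thickness = k * dT / q_max * 1000
thickness = 0.05 * 49 / 10.4 * 1000
thickness = 235.6 mm

235.6


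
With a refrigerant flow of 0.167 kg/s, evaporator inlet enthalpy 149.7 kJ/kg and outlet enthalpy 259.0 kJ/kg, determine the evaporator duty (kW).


dh = 259.0 - 149.7 = 109.3 kJ/kg
Q_evap = m_dot * dh = 0.167 * 109.3
Q_evap = 18.25 kW

18.25


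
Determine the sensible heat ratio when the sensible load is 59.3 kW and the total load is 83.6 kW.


SHR = Q_sensible / Q_total
SHR = 59.3 / 83.6
SHR = 0.709

0.709


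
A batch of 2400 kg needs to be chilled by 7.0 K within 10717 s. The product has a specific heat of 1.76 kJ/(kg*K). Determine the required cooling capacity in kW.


Q = m * cp * dT / t
Q = 2400 * 1.76 * 7.0 / 10717
Q = 2.759 kW

2.759


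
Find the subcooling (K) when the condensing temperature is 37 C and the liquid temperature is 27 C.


Subcooling = T_cond - T_liquid
Subcooling = 37 - 27
Subcooling = 10 K

10


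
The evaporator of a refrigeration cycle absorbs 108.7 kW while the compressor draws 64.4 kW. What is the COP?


COP = Q_evap / W
COP = 108.7 / 64.4
COP = 1.688

1.688


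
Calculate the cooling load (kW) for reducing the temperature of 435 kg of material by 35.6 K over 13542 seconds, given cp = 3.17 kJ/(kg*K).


Q = m * cp * dT / t
Q = 435 * 3.17 * 35.6 / 13542
Q = 3.625 kW

3.625


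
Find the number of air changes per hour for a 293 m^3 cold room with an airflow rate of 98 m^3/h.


ACH = flow / volume
ACH = 98 / 293
ACH = 0.334

0.334


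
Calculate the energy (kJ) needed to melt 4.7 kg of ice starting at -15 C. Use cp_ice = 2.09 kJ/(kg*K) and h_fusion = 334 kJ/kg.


Sensible heat = cp * dT = 2.09 * 15 = 31.35 kJ/kg
Total per kg = 31.35 + 334 = 365.35 kJ/kg
Q = m * total = 4.7 * 365.35
Q = 1717.1 kJ

1717.1


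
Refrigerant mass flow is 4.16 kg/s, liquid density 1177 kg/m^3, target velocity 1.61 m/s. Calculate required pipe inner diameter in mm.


A = m_dot / (rho * v) = 4.16 / (1177 * 1.61) = 0.002195285413 m^2
d = sqrt(4*A/pi) * 1000
d = 52.9 mm

52.9


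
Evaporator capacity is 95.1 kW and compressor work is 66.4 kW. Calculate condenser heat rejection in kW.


Q_cond = Q_evap + W
Q_cond = 95.1 + 66.4
Q_cond = 161.5 kW

161.5


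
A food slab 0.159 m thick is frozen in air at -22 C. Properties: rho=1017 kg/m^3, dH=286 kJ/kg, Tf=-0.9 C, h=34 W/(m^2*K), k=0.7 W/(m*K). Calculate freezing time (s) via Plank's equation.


dT = -0.9 - (-22) = 21.1 K
term1 = a/(2h) = 0.159/(2*34) = 0.002338235294
term2 = a^2/(8k) = 0.159^2/(8*0.7) = 0.004514464286
t = rho*dH*1000/dT * (term1 + term2)
t = 1017*286*1000/21.1 * (0.002338235294 + 0.004514464286)
t = 94464 s

94464


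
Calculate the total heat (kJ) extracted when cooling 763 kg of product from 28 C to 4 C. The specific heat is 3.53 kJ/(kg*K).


dT = 28 - (4) = 24 K
Q = m * cp * dT = 763 * 3.53 * 24
Q = 64641 kJ

64641


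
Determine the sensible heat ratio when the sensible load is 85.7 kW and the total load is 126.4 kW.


SHR = Q_sensible / Q_total
SHR = 85.7 / 126.4
SHR = 0.678

0.678


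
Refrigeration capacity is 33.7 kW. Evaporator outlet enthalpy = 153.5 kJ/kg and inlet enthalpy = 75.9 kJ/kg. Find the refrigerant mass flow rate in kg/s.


dh = 153.5 - 75.9 = 77.6 kJ/kg
m_dot = Q / dh = 33.7 / 77.6 = 0.4343 kg/s

0.4343


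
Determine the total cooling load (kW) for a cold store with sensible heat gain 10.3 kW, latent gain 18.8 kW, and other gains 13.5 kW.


Q_total = Q_s + Q_l + Q_misc
Q_total = 10.3 + 18.8 + 13.5
Q_total = 42.6 kW

42.6


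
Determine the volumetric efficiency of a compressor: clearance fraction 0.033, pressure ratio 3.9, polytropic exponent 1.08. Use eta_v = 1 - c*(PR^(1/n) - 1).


PR^(1/n) = 3.9^(1/1.08) = 3.52599785
eta_v = 1 - 0.033 * (3.52599785 - 1)
eta_v = 0.9166

0.9166


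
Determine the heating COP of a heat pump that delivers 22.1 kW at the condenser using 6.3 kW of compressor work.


COP_hp = Q_cond / W
COP_hp = 22.1 / 6.3
COP_hp = 3.508

3.508


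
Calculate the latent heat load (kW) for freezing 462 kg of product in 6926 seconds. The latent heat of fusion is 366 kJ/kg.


Q_lat = m * h_fg / t
Q_lat = 462 * 366 / 6926
Q_lat = 24.41 kW

24.41


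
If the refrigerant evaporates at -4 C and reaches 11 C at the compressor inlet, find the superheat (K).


Superheat = T_suction - T_evap
Superheat = 11 - (-4)
Superheat = 15 K

15


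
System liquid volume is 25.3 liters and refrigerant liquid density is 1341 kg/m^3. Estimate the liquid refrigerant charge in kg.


Charge = V * rho / 1000
Charge = 25.3 * 1341 / 1000
Charge = 33.93 kg

33.93


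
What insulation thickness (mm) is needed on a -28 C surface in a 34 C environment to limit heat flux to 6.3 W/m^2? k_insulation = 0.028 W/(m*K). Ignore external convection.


dT = 34 - (-28) = 62 K
thickness = k * dT / q_max * 1000
thickness = 0.028 * 62 / 6.3 * 1000
thickness = 275.6 mm

275.6


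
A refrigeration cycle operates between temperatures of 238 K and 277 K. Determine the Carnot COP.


dT = 277 - 238 = 39 K
COP_carnot = T_cold / dT = 238 / 39
COP_carnot = 6.103

6.103


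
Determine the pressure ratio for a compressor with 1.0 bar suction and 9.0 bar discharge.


PR = P_high / P_low
PR = 9.0 / 1.0
PR = 9.0

9.0


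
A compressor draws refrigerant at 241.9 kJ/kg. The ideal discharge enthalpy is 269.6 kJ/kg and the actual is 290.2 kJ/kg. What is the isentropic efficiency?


dh_ideal = 269.6 - 241.9 = 27.7 kJ/kg
dh_actual = 290.2 - 241.9 = 48.3 kJ/kg
eta_s = dh_ideal / dh_actual = 27.7 / 48.3
eta_s = 0.5735

0.5735


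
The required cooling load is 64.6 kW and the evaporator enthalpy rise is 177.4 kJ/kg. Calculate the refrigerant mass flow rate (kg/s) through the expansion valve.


m_dot = Q / dh
m_dot = 64.6 / 177.4
m_dot = 0.3641 kg/s

0.3641


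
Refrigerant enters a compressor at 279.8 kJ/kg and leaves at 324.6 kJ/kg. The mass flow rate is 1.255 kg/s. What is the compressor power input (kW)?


dh = 324.6 - 279.8 = 44.8 kJ/kg
W = m_dot * dh = 1.255 * 44.8 = 56.22 kW

56.22


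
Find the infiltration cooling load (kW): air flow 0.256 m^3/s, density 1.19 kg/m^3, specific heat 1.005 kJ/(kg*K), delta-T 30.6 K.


Q = V_dot * rho * cp * dT
Q = 0.256 * 1.19 * 1.005 * 30.6
Q = 9.369 kW

9.369


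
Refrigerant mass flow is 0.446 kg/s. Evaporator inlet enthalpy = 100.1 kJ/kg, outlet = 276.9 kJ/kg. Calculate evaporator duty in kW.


dh = 276.9 - 100.1 = 176.8 kJ/kg
Q_evap = m_dot * dh = 0.446 * 176.8
Q_evap = 78.85 kW

78.85


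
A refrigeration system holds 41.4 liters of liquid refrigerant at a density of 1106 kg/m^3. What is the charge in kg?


Charge = V * rho / 1000
Charge = 41.4 * 1106 / 1000
Charge = 45.79 kg

45.79


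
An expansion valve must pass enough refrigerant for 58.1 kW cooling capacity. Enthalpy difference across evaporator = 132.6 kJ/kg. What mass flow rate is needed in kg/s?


m_dot = Q / dh
m_dot = 58.1 / 132.6
m_dot = 0.4382 kg/s

0.4382


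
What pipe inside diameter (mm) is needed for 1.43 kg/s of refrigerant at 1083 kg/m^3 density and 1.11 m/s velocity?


A = m_dot / (rho * v) = 1.43 / (1083 * 1.11) = 0.001189555206 m^2
d = sqrt(4*A/pi) * 1000
d = 38.9 mm

38.9


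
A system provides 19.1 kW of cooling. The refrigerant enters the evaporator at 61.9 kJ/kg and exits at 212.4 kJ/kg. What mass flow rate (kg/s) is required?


dh = 212.4 - 61.9 = 150.5 kJ/kg
m_dot = Q / dh = 19.1 / 150.5 = 0.1269 kg/s

0.1269


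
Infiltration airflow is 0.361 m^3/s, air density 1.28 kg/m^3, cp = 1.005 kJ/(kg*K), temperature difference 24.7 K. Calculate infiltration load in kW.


Q = V_dot * rho * cp * dT
Q = 0.361 * 1.28 * 1.005 * 24.7
Q = 11.47 kW

11.47


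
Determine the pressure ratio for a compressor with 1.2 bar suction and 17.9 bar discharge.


PR = P_high / P_low
PR = 17.9 / 1.2
PR = 14.917

14.917


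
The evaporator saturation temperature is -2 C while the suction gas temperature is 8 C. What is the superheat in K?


Superheat = T_suction - T_evap
Superheat = 8 - (-2)
Superheat = 10 K

10


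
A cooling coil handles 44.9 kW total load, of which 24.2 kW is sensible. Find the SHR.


SHR = Q_sensible / Q_total
SHR = 24.2 / 44.9
SHR = 0.539

0.539


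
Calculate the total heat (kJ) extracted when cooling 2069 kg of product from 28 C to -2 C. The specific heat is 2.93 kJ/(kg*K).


dT = 28 - (-2) = 30 K
Q = m * cp * dT = 2069 * 2.93 * 30
Q = 181865 kJ

181865


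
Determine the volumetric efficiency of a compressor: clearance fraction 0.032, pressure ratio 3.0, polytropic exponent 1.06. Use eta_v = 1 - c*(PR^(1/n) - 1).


PR^(1/n) = 3.0^(1/1.06) = 2.81912538
eta_v = 1 - 0.032 * (2.81912538 - 1)
eta_v = 0.9418

0.9418


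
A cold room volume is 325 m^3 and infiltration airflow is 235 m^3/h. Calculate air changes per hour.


ACH = flow / volume
ACH = 235 / 325
ACH = 0.723

0.723


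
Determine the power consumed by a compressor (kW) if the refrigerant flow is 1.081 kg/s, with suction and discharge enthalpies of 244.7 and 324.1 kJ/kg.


dh = 324.1 - 244.7 = 79.4 kJ/kg
W = m_dot * dh = 1.081 * 79.4 = 85.83 kW

85.83


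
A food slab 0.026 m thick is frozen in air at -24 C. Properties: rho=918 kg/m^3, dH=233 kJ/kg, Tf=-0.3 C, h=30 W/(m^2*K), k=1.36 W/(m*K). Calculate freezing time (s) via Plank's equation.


dT = -0.3 - (-24) = 23.7 K
term1 = a/(2h) = 0.026/(2*30) = 0.0004333333333
term2 = a^2/(8k) = 0.026^2/(8*1.36) = 0.00006213235294
t = rho*dH*1000/dT * (term1 + term2)
t = 918*233*1000/23.7 * (0.0004333333333 + 0.00006213235294)
t = 4472 s

4472


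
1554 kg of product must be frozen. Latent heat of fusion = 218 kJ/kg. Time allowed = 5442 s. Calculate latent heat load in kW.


Q_lat = m * h_fg / t
Q_lat = 1554 * 218 / 5442
Q_lat = 62.25 kW

62.25


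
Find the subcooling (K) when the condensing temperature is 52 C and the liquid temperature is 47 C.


Subcooling = T_cond - T_liquid
Subcooling = 52 - 47
Subcooling = 5 K

5


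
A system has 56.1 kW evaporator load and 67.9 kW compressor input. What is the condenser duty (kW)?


Q_cond = Q_evap + W
Q_cond = 56.1 + 67.9
Q_cond = 124.0 kW

124.0


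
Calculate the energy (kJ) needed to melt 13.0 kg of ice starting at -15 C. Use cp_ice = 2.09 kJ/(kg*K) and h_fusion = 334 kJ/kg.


Sensible heat = cp * dT = 2.09 * 15 = 31.35 kJ/kg
Total per kg = 31.35 + 334 = 365.35 kJ/kg
Q = m * total = 13.0 * 365.35
Q = 4749.6 kJ

4749.6


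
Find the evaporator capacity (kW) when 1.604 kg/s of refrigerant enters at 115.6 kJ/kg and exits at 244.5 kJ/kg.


dh = 244.5 - 115.6 = 128.9 kJ/kg
Q_evap = m_dot * dh = 1.604 * 128.9
Q_evap = 206.76 kW

206.76


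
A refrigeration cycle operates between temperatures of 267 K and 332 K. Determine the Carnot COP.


dT = 332 - 267 = 65 K
COP_carnot = T_cold / dT = 267 / 65
COP_carnot = 4.108

4.108


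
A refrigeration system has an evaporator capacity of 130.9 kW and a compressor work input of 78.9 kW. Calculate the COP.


COP = Q_evap / W
COP = 130.9 / 78.9
COP = 1.659

1.659


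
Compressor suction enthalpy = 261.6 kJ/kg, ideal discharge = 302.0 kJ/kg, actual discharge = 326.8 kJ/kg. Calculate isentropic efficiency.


dh_ideal = 302.0 - 261.6 = 40.4 kJ/kg
dh_actual = 326.8 - 261.6 = 65.2 kJ/kg
eta_s = dh_ideal / dh_actual = 40.4 / 65.2
eta_s = 0.6196

0.6196


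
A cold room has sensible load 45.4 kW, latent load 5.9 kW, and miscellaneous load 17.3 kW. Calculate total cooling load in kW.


Q_total = Q_s + Q_l + Q_misc
Q_total = 45.4 + 5.9 + 17.3
Q_total = 68.6 kW

68.6


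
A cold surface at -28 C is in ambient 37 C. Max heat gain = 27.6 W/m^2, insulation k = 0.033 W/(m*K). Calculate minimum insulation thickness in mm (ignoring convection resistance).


dT = 37 - (-28) = 65 K
thickness = k * dT / q_max * 1000
thickness = 0.033 * 65 / 27.6 * 1000
thickness = 77.7 mm

77.7


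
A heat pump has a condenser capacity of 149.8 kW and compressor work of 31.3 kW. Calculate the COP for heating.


COP_hp = Q_cond / W
COP_hp = 149.8 / 31.3
COP_hp = 4.786

4.786


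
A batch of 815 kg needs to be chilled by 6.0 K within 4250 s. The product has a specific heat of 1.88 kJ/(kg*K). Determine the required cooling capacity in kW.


Q = m * cp * dT / t
Q = 815 * 1.88 * 6.0 / 4250
Q = 2.163 kW

2.163


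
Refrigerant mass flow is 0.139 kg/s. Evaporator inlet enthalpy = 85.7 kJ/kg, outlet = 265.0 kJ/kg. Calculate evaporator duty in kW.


dh = 265.0 - 85.7 = 179.3 kJ/kg
Q_evap = m_dot * dh = 0.139 * 179.3
Q_evap = 24.92 kW

24.92


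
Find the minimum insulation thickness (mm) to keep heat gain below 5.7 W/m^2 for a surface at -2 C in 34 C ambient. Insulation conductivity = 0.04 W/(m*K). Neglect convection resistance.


dT = 34 - (-2) = 36 K
thickness = k * dT / q_max * 1000
thickness = 0.04 * 36 / 5.7 * 1000
thickness = 252.6 mm

252.6


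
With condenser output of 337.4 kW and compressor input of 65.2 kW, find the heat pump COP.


COP_hp = Q_cond / W
COP_hp = 337.4 / 65.2
COP_hp = 5.175

5.175


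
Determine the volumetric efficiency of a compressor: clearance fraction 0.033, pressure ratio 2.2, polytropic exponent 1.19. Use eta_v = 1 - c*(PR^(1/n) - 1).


PR^(1/n) = 2.2^(1/1.19) = 1.93976961
eta_v = 1 - 0.033 * (1.93976961 - 1)
eta_v = 0.969

0.969


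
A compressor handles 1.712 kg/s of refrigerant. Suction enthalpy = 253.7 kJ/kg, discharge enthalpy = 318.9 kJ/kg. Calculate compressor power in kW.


dh = 318.9 - 253.7 = 65.2 kJ/kg
W = m_dot * dh = 1.712 * 65.2 = 111.62 kW

111.62


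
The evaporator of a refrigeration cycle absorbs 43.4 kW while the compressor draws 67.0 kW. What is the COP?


COP = Q_evap / W
COP = 43.4 / 67.0
COP = 0.648

0.648


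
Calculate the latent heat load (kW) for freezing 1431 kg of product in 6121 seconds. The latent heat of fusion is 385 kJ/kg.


Q_lat = m * h_fg / t
Q_lat = 1431 * 385 / 6121
Q_lat = 90.01 kW

90.01


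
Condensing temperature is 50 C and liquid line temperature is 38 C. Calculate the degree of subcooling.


Subcooling = T_cond - T_liquid
Subcooling = 50 - 38
Subcooling = 12 K

12


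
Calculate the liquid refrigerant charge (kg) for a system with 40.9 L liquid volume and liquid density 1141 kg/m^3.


Charge = V * rho / 1000
Charge = 40.9 * 1141 / 1000
Charge = 46.67 kg

46.67


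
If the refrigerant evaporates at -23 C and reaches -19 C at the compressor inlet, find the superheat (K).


Superheat = T_suction - T_evap
Superheat = -19 - (-23)
Superheat = 4 K

4


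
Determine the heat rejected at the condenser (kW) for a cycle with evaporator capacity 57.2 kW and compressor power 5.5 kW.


Q_cond = Q_evap + W
Q_cond = 57.2 + 5.5
Q_cond = 62.7 kW

62.7


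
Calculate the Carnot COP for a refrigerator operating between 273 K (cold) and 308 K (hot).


dT = 308 - 273 = 35 K
COP_carnot = T_cold / dT = 273 / 35
COP_carnot = 7.8

7.8


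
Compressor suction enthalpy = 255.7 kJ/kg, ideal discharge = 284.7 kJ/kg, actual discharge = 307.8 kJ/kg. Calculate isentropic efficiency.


dh_ideal = 284.7 - 255.7 = 29.0 kJ/kg
dh_actual = 307.8 - 255.7 = 52.1 kJ/kg
eta_s = dh_ideal / dh_actual = 29.0 / 52.1
eta_s = 0.5566

0.5566


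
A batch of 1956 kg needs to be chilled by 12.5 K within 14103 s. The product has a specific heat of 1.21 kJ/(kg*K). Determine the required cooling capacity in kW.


Q = m * cp * dT / t
Q = 1956 * 1.21 * 12.5 / 14103
Q = 2.098 kW

2.098


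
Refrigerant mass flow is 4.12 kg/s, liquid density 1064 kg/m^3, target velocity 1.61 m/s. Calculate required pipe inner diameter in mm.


A = m_dot / (rho * v) = 4.12 / (1064 * 1.61) = 0.002405081026 m^2
d = sqrt(4*A/pi) * 1000
d = 55.3 mm

55.3


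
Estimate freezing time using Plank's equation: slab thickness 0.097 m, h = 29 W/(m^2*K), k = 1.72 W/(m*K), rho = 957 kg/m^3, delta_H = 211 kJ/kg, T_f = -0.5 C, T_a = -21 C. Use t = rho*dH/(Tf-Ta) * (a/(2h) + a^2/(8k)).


dT = -0.5 - (-21) = 20.5 K
term1 = a/(2h) = 0.097/(2*29) = 0.001672413793
term2 = a^2/(8k) = 0.097^2/(8*1.72) = 0.0006837936047
t = rho*dH*1000/dT * (term1 + term2)
t = 957*211*1000/20.5 * (0.001672413793 + 0.0006837936047)
t = 23209 s

23209


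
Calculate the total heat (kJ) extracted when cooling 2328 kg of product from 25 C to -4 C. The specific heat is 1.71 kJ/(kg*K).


dT = 25 - (-4) = 29 K
Q = m * cp * dT = 2328 * 1.71 * 29
Q = 115446 kJ

115446


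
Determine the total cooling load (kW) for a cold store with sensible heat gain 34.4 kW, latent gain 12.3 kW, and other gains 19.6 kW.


Q_total = Q_s + Q_l + Q_misc
Q_total = 34.4 + 12.3 + 19.6
Q_total = 66.3 kW

66.3


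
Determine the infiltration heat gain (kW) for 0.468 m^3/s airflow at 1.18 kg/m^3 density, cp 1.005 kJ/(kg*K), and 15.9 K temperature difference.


Q = V_dot * rho * cp * dT
Q = 0.468 * 1.18 * 1.005 * 15.9
Q = 8.825 kW

8.825


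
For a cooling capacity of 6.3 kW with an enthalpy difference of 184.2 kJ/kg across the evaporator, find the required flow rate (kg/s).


m_dot = Q / dh
m_dot = 6.3 / 184.2
m_dot = 0.0342 kg/s

0.0342


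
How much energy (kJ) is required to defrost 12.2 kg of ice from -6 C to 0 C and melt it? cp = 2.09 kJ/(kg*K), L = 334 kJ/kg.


Sensible heat = cp * dT = 2.09 * 6 = 12.54 kJ/kg
Total per kg = 12.54 + 334 = 346.54 kJ/kg
Q = m * total = 12.2 * 346.54
Q = 4227.8 kJ

4227.8


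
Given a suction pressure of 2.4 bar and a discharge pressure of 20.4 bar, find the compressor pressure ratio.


PR = P_high / P_low
PR = 20.4 / 2.4
PR = 8.5

8.5


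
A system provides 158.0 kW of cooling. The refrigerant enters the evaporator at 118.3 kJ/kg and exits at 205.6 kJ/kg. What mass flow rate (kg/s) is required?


dh = 205.6 - 118.3 = 87.3 kJ/kg
m_dot = Q / dh = 158.0 / 87.3 = 1.8099 kg/s

1.8099


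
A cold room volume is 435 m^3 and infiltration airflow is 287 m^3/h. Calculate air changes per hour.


ACH = flow / volume
ACH = 287 / 435
ACH = 0.66

0.66


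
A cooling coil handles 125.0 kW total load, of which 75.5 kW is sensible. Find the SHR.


SHR = Q_sensible / Q_total
SHR = 75.5 / 125.0
SHR = 0.604

0.604


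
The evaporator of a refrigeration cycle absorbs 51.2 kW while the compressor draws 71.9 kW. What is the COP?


COP = Q_evap / W
COP = 51.2 / 71.9
COP = 0.712

0.712


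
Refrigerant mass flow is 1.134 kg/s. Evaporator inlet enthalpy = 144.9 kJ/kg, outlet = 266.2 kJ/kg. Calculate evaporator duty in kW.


dh = 266.2 - 144.9 = 121.3 kJ/kg
Q_evap = m_dot * dh = 1.134 * 121.3
Q_evap = 137.55 kW

137.55


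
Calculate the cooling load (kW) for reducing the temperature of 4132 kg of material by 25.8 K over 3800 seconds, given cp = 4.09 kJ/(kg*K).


Q = m * cp * dT / t
Q = 4132 * 4.09 * 25.8 / 3800
Q = 114.741 kW

114.741


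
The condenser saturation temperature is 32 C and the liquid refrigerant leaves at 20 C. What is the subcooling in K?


Subcooling = T_cond - T_liquid
Subcooling = 32 - 20
Subcooling = 12 K

12


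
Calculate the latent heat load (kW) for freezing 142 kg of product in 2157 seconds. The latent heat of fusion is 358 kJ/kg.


Q_lat = m * h_fg / t
Q_lat = 142 * 358 / 2157
Q_lat = 23.57 kW

23.57


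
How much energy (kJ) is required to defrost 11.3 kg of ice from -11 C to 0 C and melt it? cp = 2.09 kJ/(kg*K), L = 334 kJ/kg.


Sensible heat = cp * dT = 2.09 * 11 = 22.99 kJ/kg
Total per kg = 22.99 + 334 = 356.99 kJ/kg
Q = m * total = 11.3 * 356.99
Q = 4034.0 kJ

4034.0


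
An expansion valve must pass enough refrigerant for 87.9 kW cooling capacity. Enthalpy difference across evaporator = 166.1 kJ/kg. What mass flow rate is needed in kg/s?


m_dot = Q / dh
m_dot = 87.9 / 166.1
m_dot = 0.5292 kg/s

0.5292


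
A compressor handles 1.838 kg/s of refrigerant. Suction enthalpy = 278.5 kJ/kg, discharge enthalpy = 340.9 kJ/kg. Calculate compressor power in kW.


dh = 340.9 - 278.5 = 62.4 kJ/kg
W = m_dot * dh = 1.838 * 62.4 = 114.69 kW

114.69


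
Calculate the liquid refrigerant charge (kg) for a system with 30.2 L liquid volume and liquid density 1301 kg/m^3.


Charge = V * rho / 1000
Charge = 30.2 * 1301 / 1000
Charge = 39.29 kg

39.29


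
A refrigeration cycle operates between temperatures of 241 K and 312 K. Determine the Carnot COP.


dT = 312 - 241 = 71 K
COP_carnot = T_cold / dT = 241 / 71
COP_carnot = 3.394

3.394


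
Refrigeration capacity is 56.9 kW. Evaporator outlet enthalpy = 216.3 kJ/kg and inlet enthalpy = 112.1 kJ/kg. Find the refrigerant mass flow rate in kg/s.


dh = 216.3 - 112.1 = 104.2 kJ/kg
m_dot = Q / dh = 56.9 / 104.2 = 0.5461 kg/s

0.5461


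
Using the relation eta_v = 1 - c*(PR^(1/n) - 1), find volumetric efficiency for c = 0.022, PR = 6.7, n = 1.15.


PR^(1/n) = 6.7^(1/1.15) = 5.22788367
eta_v = 1 - 0.022 * (5.22788367 - 1)
eta_v = 0.907

0.907


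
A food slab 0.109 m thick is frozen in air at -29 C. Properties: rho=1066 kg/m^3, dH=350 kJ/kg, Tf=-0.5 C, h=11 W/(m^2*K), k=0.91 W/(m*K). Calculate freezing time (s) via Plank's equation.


dT = -0.5 - (-29) = 28.5 K
term1 = a/(2h) = 0.109/(2*11) = 0.004954545455
term2 = a^2/(8k) = 0.109^2/(8*0.91) = 0.001632005495
t = rho*dH*1000/dT * (term1 + term2)
t = 1066*350*1000/28.5 * (0.004954545455 + 0.001632005495)
t = 86226 s

86226


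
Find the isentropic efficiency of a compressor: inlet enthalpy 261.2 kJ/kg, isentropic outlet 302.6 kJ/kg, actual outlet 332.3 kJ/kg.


dh_ideal = 302.6 - 261.2 = 41.4 kJ/kg
dh_actual = 332.3 - 261.2 = 71.1 kJ/kg
eta_s = dh_ideal / dh_actual = 41.4 / 71.1
eta_s = 0.5823

0.5823


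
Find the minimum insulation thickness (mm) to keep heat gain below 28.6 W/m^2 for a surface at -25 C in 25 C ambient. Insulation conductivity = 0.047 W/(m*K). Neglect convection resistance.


dT = 25 - (-25) = 50 K
thickness = k * dT / q_max * 1000
thickness = 0.047 * 50 / 28.6 * 1000
thickness = 82.2 mm

82.2


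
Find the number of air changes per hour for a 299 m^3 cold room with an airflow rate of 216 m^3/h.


ACH = flow / volume
ACH = 216 / 299
ACH = 0.722

0.722


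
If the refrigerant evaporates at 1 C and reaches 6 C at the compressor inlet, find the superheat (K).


Superheat = T_suction - T_evap
Superheat = 6 - (1)
Superheat = 5 K

5


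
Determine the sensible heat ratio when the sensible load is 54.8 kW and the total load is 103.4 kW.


SHR = Q_sensible / Q_total
SHR = 54.8 / 103.4
SHR = 0.53

0.53


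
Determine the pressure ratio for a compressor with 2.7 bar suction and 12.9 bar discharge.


PR = P_high / P_low
PR = 12.9 / 2.7
PR = 4.778

4.778


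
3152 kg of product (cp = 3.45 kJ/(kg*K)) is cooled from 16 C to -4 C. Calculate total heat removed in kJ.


dT = 16 - (-4) = 20 K
Q = m * cp * dT = 3152 * 3.45 * 20
Q = 217488 kJ

217488


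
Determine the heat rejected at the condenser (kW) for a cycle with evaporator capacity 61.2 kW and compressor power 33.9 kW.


Q_cond = Q_evap + W
Q_cond = 61.2 + 33.9
Q_cond = 95.1 kW

95.1


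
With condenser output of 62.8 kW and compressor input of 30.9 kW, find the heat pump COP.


COP_hp = Q_cond / W
COP_hp = 62.8 / 30.9
COP_hp = 2.032

2.032


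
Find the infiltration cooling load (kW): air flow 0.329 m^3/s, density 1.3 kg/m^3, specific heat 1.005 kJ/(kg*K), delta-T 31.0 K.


Q = V_dot * rho * cp * dT
Q = 0.329 * 1.3 * 1.005 * 31.0
Q = 13.325 kW

13.325


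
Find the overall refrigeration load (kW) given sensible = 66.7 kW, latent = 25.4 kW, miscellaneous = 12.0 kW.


Q_total = Q_s + Q_l + Q_misc
Q_total = 66.7 + 25.4 + 12.0
Q_total = 104.1 kW

104.1


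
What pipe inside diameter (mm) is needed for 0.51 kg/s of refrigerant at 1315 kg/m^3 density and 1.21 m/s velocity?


A = m_dot / (rho * v) = 0.51 / (1315 * 1.21) = 0.0003205228922 m^2
d = sqrt(4*A/pi) * 1000
d = 20.2 mm

20.2


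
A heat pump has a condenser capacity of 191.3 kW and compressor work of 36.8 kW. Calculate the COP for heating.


COP_hp = Q_cond / W
COP_hp = 191.3 / 36.8
COP_hp = 5.198

5.198


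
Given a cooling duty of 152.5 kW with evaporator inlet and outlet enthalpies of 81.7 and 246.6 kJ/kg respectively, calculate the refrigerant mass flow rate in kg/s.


dh = 246.6 - 81.7 = 164.9 kJ/kg
m_dot = Q / dh = 152.5 / 164.9 = 0.9248 kg/s

0.9248


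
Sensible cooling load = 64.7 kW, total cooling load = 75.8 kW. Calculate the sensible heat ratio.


SHR = Q_sensible / Q_total
SHR = 64.7 / 75.8
SHR = 0.854

0.854


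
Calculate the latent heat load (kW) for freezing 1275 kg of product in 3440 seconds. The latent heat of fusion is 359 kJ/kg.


Q_lat = m * h_fg / t
Q_lat = 1275 * 359 / 3440
Q_lat = 133.06 kW

133.06


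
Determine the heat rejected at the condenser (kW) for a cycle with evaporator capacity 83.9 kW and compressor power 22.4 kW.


Q_cond = Q_evap + W
Q_cond = 83.9 + 22.4
Q_cond = 106.3 kW

106.3


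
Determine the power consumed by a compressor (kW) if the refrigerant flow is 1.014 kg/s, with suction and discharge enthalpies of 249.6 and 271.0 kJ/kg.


dh = 271.0 - 249.6 = 21.4 kJ/kg
W = m_dot * dh = 1.014 * 21.4 = 21.7 kW

21.7


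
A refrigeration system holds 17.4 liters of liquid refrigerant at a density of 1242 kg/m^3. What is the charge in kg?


Charge = V * rho / 1000
Charge = 17.4 * 1242 / 1000
Charge = 21.61 kg

21.61


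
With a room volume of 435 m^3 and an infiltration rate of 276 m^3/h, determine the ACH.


ACH = flow / volume
ACH = 276 / 435
ACH = 0.634

0.634


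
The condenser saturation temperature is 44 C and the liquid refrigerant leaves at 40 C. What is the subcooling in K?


Subcooling = T_cond - T_liquid
Subcooling = 44 - 40
Subcooling = 4 K

4


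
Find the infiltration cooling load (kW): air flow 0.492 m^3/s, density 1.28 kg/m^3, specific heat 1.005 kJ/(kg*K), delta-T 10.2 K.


Q = V_dot * rho * cp * dT
Q = 0.492 * 1.28 * 1.005 * 10.2
Q = 6.456 kW

6.456


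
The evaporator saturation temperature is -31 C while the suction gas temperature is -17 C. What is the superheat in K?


Superheat = T_suction - T_evap
Superheat = -17 - (-31)
Superheat = 14 K

14


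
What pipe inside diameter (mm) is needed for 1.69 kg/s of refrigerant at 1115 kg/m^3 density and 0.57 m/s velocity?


A = m_dot / (rho * v) = 1.69 / (1115 * 0.57) = 0.002659114153 m^2
d = sqrt(4*A/pi) * 1000
d = 58.2 mm

58.2


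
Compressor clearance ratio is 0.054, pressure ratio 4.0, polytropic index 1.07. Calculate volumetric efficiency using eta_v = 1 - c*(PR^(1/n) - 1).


PR^(1/n) = 4.0^(1/1.07) = 3.65319529
eta_v = 1 - 0.054 * (3.65319529 - 1)
eta_v = 0.8567

0.8567


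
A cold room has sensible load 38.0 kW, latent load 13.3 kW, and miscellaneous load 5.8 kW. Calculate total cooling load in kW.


Q_total = Q_s + Q_l + Q_misc
Q_total = 38.0 + 13.3 + 5.8
Q_total = 57.1 kW

57.1


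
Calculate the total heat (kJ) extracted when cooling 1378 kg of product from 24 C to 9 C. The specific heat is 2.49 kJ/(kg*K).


dT = 24 - (9) = 15 K
Q = m * cp * dT = 1378 * 2.49 * 15
Q = 51468 kJ

51468


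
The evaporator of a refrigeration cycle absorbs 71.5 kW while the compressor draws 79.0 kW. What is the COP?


COP = Q_evap / W
COP = 71.5 / 79.0
COP = 0.905

0.905


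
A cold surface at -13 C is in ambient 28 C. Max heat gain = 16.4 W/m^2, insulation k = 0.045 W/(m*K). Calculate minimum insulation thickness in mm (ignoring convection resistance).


dT = 28 - (-13) = 41 K
thickness = k * dT / q_max * 1000
thickness = 0.045 * 41 / 16.4 * 1000
thickness = 112.5 mm

112.5


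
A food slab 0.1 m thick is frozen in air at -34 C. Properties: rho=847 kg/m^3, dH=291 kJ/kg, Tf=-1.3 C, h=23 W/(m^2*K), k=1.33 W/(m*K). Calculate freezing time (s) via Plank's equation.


dT = -1.3 - (-34) = 32.7 K
term1 = a/(2h) = 0.1/(2*23) = 0.002173913043
term2 = a^2/(8k) = 0.1^2/(8*1.33) = 0.0009398496241
t = rho*dH*1000/dT * (term1 + term2)
t = 847*291*1000/32.7 * (0.002173913043 + 0.0009398496241)
t = 23470 s

23470


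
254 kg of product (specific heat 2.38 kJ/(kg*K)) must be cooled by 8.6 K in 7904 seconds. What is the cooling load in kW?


Q = m * cp * dT / t
Q = 254 * 2.38 * 8.6 / 7904
Q = 0.658 kW

0.658


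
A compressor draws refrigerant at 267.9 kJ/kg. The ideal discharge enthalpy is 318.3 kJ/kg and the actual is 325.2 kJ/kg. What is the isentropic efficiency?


dh_ideal = 318.3 - 267.9 = 50.4 kJ/kg
dh_actual = 325.2 - 267.9 = 57.3 kJ/kg
eta_s = dh_ideal / dh_actual = 50.4 / 57.3
eta_s = 0.8796

0.8796


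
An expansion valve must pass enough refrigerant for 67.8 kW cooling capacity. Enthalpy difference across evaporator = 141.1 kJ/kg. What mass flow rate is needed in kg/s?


m_dot = Q / dh
m_dot = 67.8 / 141.1
m_dot = 0.4805 kg/s

0.4805


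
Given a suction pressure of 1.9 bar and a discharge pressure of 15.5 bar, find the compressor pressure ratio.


PR = P_high / P_low
PR = 15.5 / 1.9
PR = 8.158

8.158


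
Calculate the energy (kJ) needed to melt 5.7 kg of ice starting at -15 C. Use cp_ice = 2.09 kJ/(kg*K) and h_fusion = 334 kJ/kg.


Sensible heat = cp * dT = 2.09 * 15 = 31.35 kJ/kg
Total per kg = 31.35 + 334 = 365.35 kJ/kg
Q = m * total = 5.7 * 365.35
Q = 2082.5 kJ

2082.5


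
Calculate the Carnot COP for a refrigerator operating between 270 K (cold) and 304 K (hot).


dT = 304 - 270 = 34 K
COP_carnot = T_cold / dT = 270 / 34
COP_carnot = 7.941

7.941


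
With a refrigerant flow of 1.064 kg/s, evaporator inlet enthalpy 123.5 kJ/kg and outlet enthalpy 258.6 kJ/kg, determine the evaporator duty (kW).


dh = 258.6 - 123.5 = 135.1 kJ/kg
Q_evap = m_dot * dh = 1.064 * 135.1
Q_evap = 143.75 kW

143.75


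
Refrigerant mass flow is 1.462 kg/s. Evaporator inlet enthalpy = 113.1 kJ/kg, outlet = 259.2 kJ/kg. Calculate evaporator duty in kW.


dh = 259.2 - 113.1 = 146.1 kJ/kg
Q_evap = m_dot * dh = 1.462 * 146.1
Q_evap = 213.6 kW

213.6


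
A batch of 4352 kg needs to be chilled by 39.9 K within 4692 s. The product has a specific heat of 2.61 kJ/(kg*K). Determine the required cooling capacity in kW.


Q = m * cp * dT / t
Q = 4352 * 2.61 * 39.9 / 4692
Q = 96.593 kW

96.593


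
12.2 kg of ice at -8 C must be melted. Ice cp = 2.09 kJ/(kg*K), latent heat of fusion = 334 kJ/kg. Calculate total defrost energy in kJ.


Sensible heat = cp * dT = 2.09 * 8 = 16.72 kJ/kg
Total per kg = 16.72 + 334 = 350.72 kJ/kg
Q = m * total = 12.2 * 350.72
Q = 4278.8 kJ

4278.8


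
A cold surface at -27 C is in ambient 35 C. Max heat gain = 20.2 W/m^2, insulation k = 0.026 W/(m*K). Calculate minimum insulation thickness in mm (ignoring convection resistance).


dT = 35 - (-27) = 62 K
thickness = k * dT / q_max * 1000
thickness = 0.026 * 62 / 20.2 * 1000
thickness = 79.8 mm

79.8


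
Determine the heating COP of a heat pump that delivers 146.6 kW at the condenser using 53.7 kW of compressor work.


COP_hp = Q_cond / W
COP_hp = 146.6 / 53.7
COP_hp = 2.73

2.73


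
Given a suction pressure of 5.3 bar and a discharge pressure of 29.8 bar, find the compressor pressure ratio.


PR = P_high / P_low
PR = 29.8 / 5.3
PR = 5.623

5.623


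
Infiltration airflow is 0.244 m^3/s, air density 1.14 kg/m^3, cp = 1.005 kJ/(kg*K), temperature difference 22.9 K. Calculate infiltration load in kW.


Q = V_dot * rho * cp * dT
Q = 0.244 * 1.14 * 1.005 * 22.9
Q = 6.402 kW

6.402


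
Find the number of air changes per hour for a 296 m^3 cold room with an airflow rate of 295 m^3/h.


ACH = flow / volume
ACH = 295 / 296
ACH = 0.997

0.997


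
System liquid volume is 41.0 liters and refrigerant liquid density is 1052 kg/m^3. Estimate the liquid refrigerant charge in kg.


Charge = V * rho / 1000
Charge = 41.0 * 1052 / 1000
Charge = 43.13 kg

43.13


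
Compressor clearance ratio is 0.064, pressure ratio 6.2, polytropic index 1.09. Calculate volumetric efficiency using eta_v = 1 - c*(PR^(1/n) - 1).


PR^(1/n) = 6.2^(1/1.09) = 5.33291735
eta_v = 1 - 0.064 * (5.33291735 - 1)
eta_v = 0.7227

0.7227


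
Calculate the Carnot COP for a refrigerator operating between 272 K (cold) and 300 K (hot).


dT = 300 - 272 = 28 K
COP_carnot = T_cold / dT = 272 / 28
COP_carnot = 9.714

9.714


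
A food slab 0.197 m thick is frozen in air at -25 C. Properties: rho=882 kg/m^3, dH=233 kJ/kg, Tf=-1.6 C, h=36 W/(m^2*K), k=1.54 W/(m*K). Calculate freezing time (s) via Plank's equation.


dT = -1.6 - (-25) = 23.4 K
term1 = a/(2h) = 0.197/(2*36) = 0.002736111111
term2 = a^2/(8k) = 0.197^2/(8*1.54) = 0.003150081169
t = rho*dH*1000/dT * (term1 + term2)
t = 882*233*1000/23.4 * (0.002736111111 + 0.003150081169)
t = 51694 s

51694


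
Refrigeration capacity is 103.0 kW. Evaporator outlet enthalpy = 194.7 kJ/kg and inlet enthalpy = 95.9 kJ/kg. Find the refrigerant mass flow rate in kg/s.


dh = 194.7 - 95.9 = 98.8 kJ/kg
m_dot = Q / dh = 103.0 / 98.8 = 1.0425 kg/s

1.0425


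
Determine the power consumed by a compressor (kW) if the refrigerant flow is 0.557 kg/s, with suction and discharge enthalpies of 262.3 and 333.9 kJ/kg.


dh = 333.9 - 262.3 = 71.6 kJ/kg
W = m_dot * dh = 0.557 * 71.6 = 39.88 kW

39.88


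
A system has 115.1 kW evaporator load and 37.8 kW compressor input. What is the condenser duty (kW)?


Q_cond = Q_evap + W
Q_cond = 115.1 + 37.8
Q_cond = 152.9 kW

152.9


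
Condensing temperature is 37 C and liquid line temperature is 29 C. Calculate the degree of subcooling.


Subcooling = T_cond - T_liquid
Subcooling = 37 - 29
Subcooling = 8 K

8


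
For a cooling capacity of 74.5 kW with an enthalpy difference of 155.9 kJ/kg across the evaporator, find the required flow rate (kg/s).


m_dot = Q / dh
m_dot = 74.5 / 155.9
m_dot = 0.4779 kg/s

0.4779


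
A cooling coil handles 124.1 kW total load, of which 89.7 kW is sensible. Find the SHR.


SHR = Q_sensible / Q_total
SHR = 89.7 / 124.1
SHR = 0.723

0.723


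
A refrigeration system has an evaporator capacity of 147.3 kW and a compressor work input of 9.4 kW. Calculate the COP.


COP = Q_evap / W
COP = 147.3 / 9.4
COP = 15.67

15.67


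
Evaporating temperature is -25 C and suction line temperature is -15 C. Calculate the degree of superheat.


Superheat = T_suction - T_evap
Superheat = -15 - (-25)
Superheat = 10 K

10


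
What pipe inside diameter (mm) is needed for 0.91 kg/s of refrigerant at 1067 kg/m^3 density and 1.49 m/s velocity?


A = m_dot / (rho * v) = 0.91 / (1067 * 1.49) = 0.0005723882428 m^2
d = sqrt(4*A/pi) * 1000
d = 27.0 mm

27.0


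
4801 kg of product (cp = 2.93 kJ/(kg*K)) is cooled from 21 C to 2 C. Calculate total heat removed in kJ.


dT = 21 - (2) = 19 K
Q = m * cp * dT = 4801 * 2.93 * 19
Q = 267272 kJ

267272


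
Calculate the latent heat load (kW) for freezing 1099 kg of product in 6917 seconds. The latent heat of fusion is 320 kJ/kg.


Q_lat = m * h_fg / t
Q_lat = 1099 * 320 / 6917
Q_lat = 50.84 kW

50.84


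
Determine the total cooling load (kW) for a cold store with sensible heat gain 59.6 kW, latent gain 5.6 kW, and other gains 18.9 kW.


Q_total = Q_s + Q_l + Q_misc
Q_total = 59.6 + 5.6 + 18.9
Q_total = 84.1 kW

84.1


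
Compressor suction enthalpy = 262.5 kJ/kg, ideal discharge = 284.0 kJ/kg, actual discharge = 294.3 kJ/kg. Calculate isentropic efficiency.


dh_ideal = 284.0 - 262.5 = 21.5 kJ/kg
dh_actual = 294.3 - 262.5 = 31.8 kJ/kg
eta_s = dh_ideal / dh_actual = 21.5 / 31.8
eta_s = 0.6761

0.6761


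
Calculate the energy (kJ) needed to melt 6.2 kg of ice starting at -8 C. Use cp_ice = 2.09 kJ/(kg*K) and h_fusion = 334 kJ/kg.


Sensible heat = cp * dT = 2.09 * 8 = 16.72 kJ/kg
Total per kg = 16.72 + 334 = 350.72 kJ/kg
Q = m * total = 6.2 * 350.72
Q = 2174.5 kJ

2174.5


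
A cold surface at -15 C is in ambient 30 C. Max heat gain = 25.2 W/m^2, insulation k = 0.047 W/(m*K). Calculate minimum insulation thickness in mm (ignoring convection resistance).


dT = 30 - (-15) = 45 K
thickness = k * dT / q_max * 1000
thickness = 0.047 * 45 / 25.2 * 1000
thickness = 83.9 mm

83.9


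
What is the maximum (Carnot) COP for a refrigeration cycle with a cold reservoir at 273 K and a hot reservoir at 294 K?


dT = 294 - 273 = 21 K
COP_carnot = T_cold / dT = 273 / 21
COP_carnot = 13.0

13.0


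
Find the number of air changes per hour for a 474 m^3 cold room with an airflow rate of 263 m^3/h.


ACH = flow / volume
ACH = 263 / 474
ACH = 0.555

0.555


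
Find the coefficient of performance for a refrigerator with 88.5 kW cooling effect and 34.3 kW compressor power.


COP = Q_evap / W
COP = 88.5 / 34.3
COP = 2.58

2.58


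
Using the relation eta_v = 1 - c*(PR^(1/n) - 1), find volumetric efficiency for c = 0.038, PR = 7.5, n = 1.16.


PR^(1/n) = 7.5^(1/1.16) = 5.68019386
eta_v = 1 - 0.038 * (5.68019386 - 1)
eta_v = 0.8222

0.8222


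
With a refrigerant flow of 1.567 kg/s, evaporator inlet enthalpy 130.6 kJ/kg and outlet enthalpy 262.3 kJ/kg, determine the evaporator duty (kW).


dh = 262.3 - 130.6 = 131.7 kJ/kg
Q_evap = m_dot * dh = 1.567 * 131.7
Q_evap = 206.37 kW

206.37


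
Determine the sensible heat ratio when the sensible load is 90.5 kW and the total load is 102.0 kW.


SHR = Q_sensible / Q_total
SHR = 90.5 / 102.0
SHR = 0.887

0.887
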